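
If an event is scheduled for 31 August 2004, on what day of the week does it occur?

Doomsday rule: the anchor day for the 2000s is Tuesday. For year 04: 4÷12 = 0 r 4, and 4÷4 = 1, so 0+4+1 = 5.
Tuesday + 5 ≡ Sunday — that's 2004's doomsday.
In August the doomsday date is Aug 8.
Aug 31 is 23 days after Aug 8; 23 mod 7 = 2, so Sunday + 2 = Tuesday.

Tuesday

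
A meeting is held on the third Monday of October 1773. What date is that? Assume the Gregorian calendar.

October 1, 1773 is a Friday.
The first Monday is therefore October 4 (3 days later).
The third Monday is 4 + 2×7 = October 18.

October 18, 1773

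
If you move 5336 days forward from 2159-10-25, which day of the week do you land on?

First find the weekday of Oct 25, 2159. Doomsday rule: the anchor day for the 2100s is Sunday. For year 59: 59÷12 = 4 r 11, and 11÷4 = 2, so 4+11+2 = 17.
Sunday + 17 ≡ Wednesday — that's 2159's doomsday.
In October the doomsday date is Oct 10.
Oct 25 is 15 days after Oct 10; 15 mod 7 = 1, so Wednesday + 1 = Thursday.
5336 mod 7 = 2, so 5336 days after a Thursday is Thursday + 2 = Saturday.

Saturday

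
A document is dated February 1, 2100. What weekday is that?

January 1, 2100 is a Friday.
Jan 1, 2100 → Feb 1, 2100: 31 days.
Total: 31 days.
31 mod 7 = 3, so Friday + 3 = Monday.

Monday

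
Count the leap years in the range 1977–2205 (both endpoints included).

Multiples of 4 in [1977,2205]: 57.
Of those, multiples of 100: 3 (not leap unless ÷400).
Multiples of 400: 1.
Leap years = 57 − 3 + 1 = 55.

55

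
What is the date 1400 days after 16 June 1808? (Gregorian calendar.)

+365 (one year) → Jun 16, 1809 (1035 left).
+365 (one year) → Jun 16, 1810 (670 left).
+365 (one year) → Jun 16, 1811 (305 left).
Jun has 30 days: +15 → Jul 1, 1811 (290 left).
Jul has 31 days: +31 → Aug 1, 1811 (259 left).
Aug has 31 days: +31 → Sep 1, 1811 (228 left).
Sep has 30 days: +30 → Oct 1, 1811 (198 left).
Oct has 31 days: +31 → Nov 1, 1811 (167 left).
Nov has 30 days: +30 → Dec 1, 1811 (137 left).
Dec has 31 days: +31 → Jan 1, 1812 (106 left).
Jan has 31 days: +31 → Feb 1, 1812 (75 left).
Feb has 29 days: +29 → Mar 1, 1812 (46 left).
Mar has 31 days: +31 → Apr 1, 1812 (15 left).
+15 → Apr 16, 1812.

April 16, 1812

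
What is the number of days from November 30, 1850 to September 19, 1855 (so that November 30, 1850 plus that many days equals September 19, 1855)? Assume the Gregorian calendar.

Nov 30, 1850 → Nov 30, 1851: 365 days.
Nov 30, 1851 → Nov 30, 1852: 366 days (Feb 29, 1852 is in that span).
Nov 30, 1852 → Nov 30, 1853: 365 days.
Nov 30, 1853 → Nov 30, 1854: 365 days.
Nov 30, 1854 → Dec 30, 1854: 30 days (November has 30).
Dec 30, 1854 → Jan 30, 1855: 31 days (December has 31).
Jan 30, 1855 → Feb 28, 1855: 29 days (January has 31).
Feb 28, 1855 → Mar 28, 1855: 28 days (February has 28).
Mar 28, 1855 → Apr 28, 1855: 31 days (March has 31).
Apr 28, 1855 → May 28, 1855: 30 days (April has 30).
May 28, 1855 → Jun 28, 1855: 31 days (May has 31).
Jun 28, 1855 → Jul 28, 1855: 30 days (June has 30).
Jul 28, 1855 → Aug 28, 1855: 31 days (July has 31).
Aug 28, 1855 → Sep 19, 1855: 22 days.
Total: 1754 days.

1754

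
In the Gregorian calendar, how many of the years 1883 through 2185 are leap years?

74

Multiples of 4 in [1883,2185]: 76.
Of those, multiples of 100: 3 (not leap unless ÷400).
Multiples of 400: 1.
Leap years = 76 − 3 + 1 = 74.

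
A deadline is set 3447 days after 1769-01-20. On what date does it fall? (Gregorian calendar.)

June 29, 1778

+365 (one year) → Jan 20, 1770 (3082 left).
+365 (one year) → Jan 20, 1771 (2717 left).
+365 (one year) → Jan 20, 1772 (2352 left).
+366 (one year; includes Feb 29, 1772) → Jan 20, 1773 (1986 left).
+365 (one year) → Jan 20, 1774 (1621 left).
+365 (one year) → Jan 20, 1775 (1256 left).
+365 (one year) → Jan 20, 1776 (891 left).
+366 (one year; includes Feb 29, 1776) → Jan 20, 1777 (525 left).
+365 (one year) → Jan 20, 1778 (160 left).
Jan has 31 days: +12 → Feb 1, 1778 (148 left).
Feb has 28 days: +28 → Mar 1, 1778 (120 left).
Mar has 31 days: +31 → Apr 1, 1778 (89 left).
Apr has 30 days: +30 → May 1, 1778 (59 left).
May has 31 days: +31 → Jun 1, 1778 (28 left).
+28 → Jun 29, 1778.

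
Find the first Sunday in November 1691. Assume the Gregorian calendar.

November 4, 1691

November 1, 1691 is a Thursday.
The first Sunday is therefore November 4 (3 days later).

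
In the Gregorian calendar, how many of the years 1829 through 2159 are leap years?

Multiples of 4 in [1829,2159]: 82.
Of those, multiples of 100: 3 (not leap unless ÷400).
Multiples of 400: 1.
Leap years = 82 − 3 + 1 = 80.

80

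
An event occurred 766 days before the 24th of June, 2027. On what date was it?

−365 (one year) → Jun 24, 2026 (401 left).
−365 (one year) → Jun 24, 2025 (36 left).
−24 → May 31, 2025 (end of May, 31 days; 12 left).
−12 → May 19, 2025.

May 19, 2025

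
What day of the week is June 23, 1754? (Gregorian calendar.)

Doomsday rule: the anchor day for the 1700s is Sunday. For year 54: 54÷12 = 4 r 6, and 6÷4 = 1, so 4+6+1 = 11.
Sunday + 11 ≡ Thursday — that's 1754's doomsday.
In June the doomsday date is Jun 6.
Jun 23 is 17 days after Jun 6; 17 mod 7 = 3, so Thursday + 3 = Sunday.

Sunday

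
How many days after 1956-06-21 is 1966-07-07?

3668

Jun 21, 1956 → Jun 21, 1957: 365 days.
Jun 21, 1957 → Jun 21, 1958: 365 days.
Jun 21, 1958 → Jun 21, 1959: 365 days.
Jun 21, 1959 → Jun 21, 1960: 366 days (Feb 29, 1960 is in that span).
Jun 21, 1960 → Jun 21, 1961: 365 days.
Jun 21, 1961 → Jun 21, 1962: 365 days.
Jun 21, 1962 → Jun 21, 1963: 365 days.
Jun 21, 1963 → Jun 21, 1964: 366 days (Feb 29, 1964 is in that span).
Jun 21, 1964 → Jun 21, 1965: 365 days.
Jun 21, 1965 → Jul 21, 1965: 30 days (June has 30).
Jul 21, 1965 → Aug 21, 1965: 31 days (July has 31).
Aug 21, 1965 → Sep 21, 1965: 31 days (August has 31).
Sep 21, 1965 → Oct 21, 1965: 30 days (September has 30).
Oct 21, 1965 → Nov 21, 1965: 31 days (October has 31).
Nov 21, 1965 → Dec 21, 1965: 30 days (November has 30).
Dec 21, 1965 → Jan 21, 1966: 31 days (December has 31).
Jan 21, 1966 → Feb 21, 1966: 31 days (January has 31).
Feb 21, 1966 → Mar 21, 1966: 28 days (February has 28).
Mar 21, 1966 → Apr 21, 1966: 31 days (March has 31).
Apr 21, 1966 → May 21, 1966: 30 days (April has 30).
May 21, 1966 → Jun 21, 1966: 31 days (May has 31).
Jun 21, 1966 → Jul 7, 1966: 16 days.
Total: 3668 days.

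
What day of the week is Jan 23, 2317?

Doomsday rule: the anchor day for the 2300s is Wednesday. For year 17: 17÷12 = 1 r 5, and 5÷4 = 1, so 1+5+1 = 7.
Wednesday + 7 ≡ Wednesday — that's 2317's doomsday.
In January the doomsday date is Jan 3 (2317 is not a leap year).
Jan 23 is 20 days after Jan 3; 20 mod 7 = 6, so Wednesday + 6 = Tuesday.

Tuesday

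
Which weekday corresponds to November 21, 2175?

Tuesday

January 1, 2175 is a Sunday.
Jan 1, 2175 → Feb 1, 2175: 31 days (January has 31).
Feb 1, 2175 → Mar 1, 2175: 28 days (February has 28).
Mar 1, 2175 → Apr 1, 2175: 31 days (March has 31).
Apr 1, 2175 → May 1, 2175: 30 days (April has 30).
May 1, 2175 → Jun 1, 2175: 31 days (May has 31).
Jun 1, 2175 → Jul 1, 2175: 30 days (June has 30).
Jul 1, 2175 → Aug 1, 2175: 31 days (July has 31).
Aug 1, 2175 → Sep 1, 2175: 31 days (August has 31).
Sep 1, 2175 → Oct 1, 2175: 30 days (September has 30).
Oct 1, 2175 → Nov 1, 2175: 31 days (October has 31).
Nov 1, 2175 → Nov 21, 2175: 20 days.
Total: 324 days.
324 mod 7 = 2, so Sunday + 2 = Tuesday.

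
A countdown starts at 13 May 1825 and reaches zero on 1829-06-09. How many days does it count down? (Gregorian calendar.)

May 13, 1825 → May 13, 1826: 365 days.
May 13, 1826 → May 13, 1827: 365 days.
May 13, 1827 → May 13, 1828: 366 days (Feb 29, 1828 is in that span).
May 13, 1828 → Jun 13, 1828: 31 days (May has 31).
Jun 13, 1828 → Jul 13, 1828: 30 days (June has 30).
Jul 13, 1828 → Aug 13, 1828: 31 days (July has 31).
Aug 13, 1828 → Sep 13, 1828: 31 days (August has 31).
Sep 13, 1828 → Oct 13, 1828: 30 days (September has 30).
Oct 13, 1828 → Nov 13, 1828: 31 days (October has 31).
Nov 13, 1828 → Dec 13, 1828: 30 days (November has 30).
Dec 13, 1828 → Jan 13, 1829: 31 days (December has 31).
Jan 13, 1829 → Feb 13, 1829: 31 days (January has 31).
Feb 13, 1829 → Mar 13, 1829: 28 days (February has 28).
Mar 13, 1829 → Apr 13, 1829: 31 days (March has 31).
Apr 13, 1829 → May 13, 1829: 30 days (April has 30).
May 13, 1829 → Jun 9, 1829: 27 days.
Total: 1488 days.

1488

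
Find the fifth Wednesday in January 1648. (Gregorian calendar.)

January 29, 1648

January 1, 1648 is a Wednesday.
The first Wednesday is therefore January 1 (same day).
The fifth Wednesday is 1 + 4×7 = January 29.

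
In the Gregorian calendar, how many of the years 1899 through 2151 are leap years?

Multiples of 4 in [1899,2151]: 63.
Of those, multiples of 100: 3 (not leap unless ÷400).
Multiples of 400: 1.
Leap years = 63 − 3 + 1 = 61.

61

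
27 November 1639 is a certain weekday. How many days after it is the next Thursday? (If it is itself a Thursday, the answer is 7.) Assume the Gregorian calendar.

4

Nov 27, 1639 is a Sunday.
From Sunday to the next Thursday is 4 days.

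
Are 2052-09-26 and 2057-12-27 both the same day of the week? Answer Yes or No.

From Sep 26, 2052 to Dec 27, 2057 is 1918 days.
1918 mod 7 = 0, so they are the same weekday.
(Sep 26, 2052 is a Thursday; Dec 27, 2057 is a Thursday.)

Yes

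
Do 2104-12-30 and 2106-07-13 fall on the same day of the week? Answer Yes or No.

From Dec 30, 2104 to Jul 13, 2106 is 560 days.
560 mod 7 = 0, so they are the same weekday.
(Dec 30, 2104 is a Tuesday; Jul 13, 2106 is a Tuesday.)

Yes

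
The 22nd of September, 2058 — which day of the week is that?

Sunday

Doomsday rule: the anchor day for the 2000s is Tuesday. For year 58: 58÷12 = 4 r 10, and 10÷4 = 2, so 4+10+2 = 16.
Tuesday + 16 ≡ Thursday — that's 2058's doomsday.
In September the doomsday date is Sep 5.
Sep 22 is 17 days after Sep 5; 17 mod 7 = 3, so Thursday + 3 = Sunday.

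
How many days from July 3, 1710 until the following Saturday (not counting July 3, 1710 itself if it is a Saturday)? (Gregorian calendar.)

2

Jul 3, 1710 is a Thursday.
From Thursday to the next Saturday is 2 days.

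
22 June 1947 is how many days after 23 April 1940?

Apr 23, 1940 → Apr 23, 1941: 365 days.
Apr 23, 1941 → Apr 23, 1942: 365 days.
Apr 23, 1942 → Apr 23, 1943: 365 days.
Apr 23, 1943 → Apr 23, 1944: 366 days (Feb 29, 1944 is in that span).
Apr 23, 1944 → Apr 23, 1945: 365 days.
Apr 23, 1945 → Apr 23, 1946: 365 days.
Apr 23, 1946 → Apr 23, 1947: 365 days.
Apr 23, 1947 → May 23, 1947: 30 days (April has 30).
May 23, 1947 → Jun 22, 1947: 30 days.
Total: 2616 days.

2616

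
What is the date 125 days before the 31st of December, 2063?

August 28, 2063

−31 → Nov 30, 2063 (end of Nov, 30 days; 94 left).
−30 → Oct 31, 2063 (end of Oct, 31 days; 64 left).
−31 → Sep 30, 2063 (end of Sep, 30 days; 33 left).
−30 → Aug 31, 2063 (end of Aug, 31 days; 3 left).
−3 → Aug 28, 2063.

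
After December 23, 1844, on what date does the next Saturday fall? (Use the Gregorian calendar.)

Dec 23, 1844 is a Monday.
From Monday to the next Saturday is 5 days.
Dec 23, 1844 + 5 = Dec 28, 1844.

December 28, 1844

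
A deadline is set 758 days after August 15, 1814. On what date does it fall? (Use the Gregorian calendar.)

September 11, 1816

+365 (one year) → Aug 15, 1815 (393 left).
Aug has 31 days: +17 → Sep 1, 1815 (376 left).
Sep has 30 days: +30 → Oct 1, 1815 (346 left).
Oct has 31 days: +31 → Nov 1, 1815 (315 left).
Nov has 30 days: +30 → Dec 1, 1815 (285 left).
Dec has 31 days: +31 → Jan 1, 1816 (254 left).
Jan has 31 days: +31 → Feb 1, 1816 (223 left).
Feb has 29 days: +29 → Mar 1, 1816 (194 left).
Mar has 31 days: +31 → Apr 1, 1816 (163 left).
Apr has 30 days: +30 → May 1, 1816 (133 left).
May has 31 days: +31 → Jun 1, 1816 (102 left).
Jun has 30 days: +30 → Jul 1, 1816 (72 left).
Jul has 31 days: +31 → Aug 1, 1816 (41 left).
Aug has 31 days: +31 → Sep 1, 1816 (10 left).
+10 → Sep 11, 1816.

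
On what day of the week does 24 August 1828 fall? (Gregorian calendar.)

Sunday

Doomsday rule: the anchor day for the 1800s is Friday. For year 28: 28÷12 = 2 r 4, and 4÷4 = 1, so 2+4+1 = 7.
Friday + 7 ≡ Friday — that's 1828's doomsday.
In August the doomsday date is Aug 8.
Aug 24 is 16 days after Aug 8; 16 mod 7 = 2, so Friday + 2 = Sunday.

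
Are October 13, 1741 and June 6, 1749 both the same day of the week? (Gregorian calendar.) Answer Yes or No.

Yes

From Oct 13, 1741 to Jun 6, 1749 is 2793 days.
2793 mod 7 = 0, so they are the same weekday.
(Oct 13, 1741 is a Friday; Jun 6, 1749 is a Friday.)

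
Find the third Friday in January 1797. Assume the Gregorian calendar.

January 1, 1797 is a Sunday.
The first Friday is therefore January 6 (5 days later).
The third Friday is 6 + 2×7 = January 20.

January 20, 1797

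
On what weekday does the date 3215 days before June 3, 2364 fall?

Jun 3, 2364 is a Wednesday.
3215 mod 7 = 2, so 3215 days before a Wednesday is Wednesday − 2 = Monday.

Monday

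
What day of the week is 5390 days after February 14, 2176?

First find the weekday of Feb 14, 2176. Doomsday rule: the anchor day for the 2100s is Sunday. For year 76: 76÷12 = 6 r 4, and 4÷4 = 1, so 6+4+1 = 11.
Sunday + 11 ≡ Thursday — that's 2176's doomsday.
In February the doomsday date is Feb 29 (2176 is a leap year (divisible by 4)).
Feb 14 is 15 days before Feb 29; 15 mod 7 = 1, so Thursday − 1 = Wednesday.
5390 mod 7 = 0, so 5390 days after a Wednesday is Wednesday + 0 = Wednesday.

Wednesday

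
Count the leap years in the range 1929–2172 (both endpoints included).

Multiples of 4 in [1929,2172]: 61.
Of those, multiples of 100: 2 (not leap unless ÷400).
Multiples of 400: 1.
Leap years = 61 − 2 + 1 = 60.

60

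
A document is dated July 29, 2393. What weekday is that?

Doomsday rule: the anchor day for the 2300s is Wednesday. For year 93: 93÷12 = 7 r 9, and 9÷4 = 2, so 7+9+2 = 18.
Wednesday + 18 ≡ Sunday — that's 2393's doomsday.
In July the doomsday date is Jul 11.
Jul 29 is 18 days after Jul 11; 18 mod 7 = 4, so Sunday + 4 = Thursday.

Thursday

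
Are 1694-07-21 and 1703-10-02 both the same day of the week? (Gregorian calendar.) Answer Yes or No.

No

From Jul 21, 1694 to Oct 2, 1703 is 3359 days.
3359 mod 7 = 6, so they are different weekdays.
(Jul 21, 1694 is a Wednesday; Oct 2, 1703 is a Tuesday.)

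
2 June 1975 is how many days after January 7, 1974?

511

Jan 7, 1974 → Jan 7, 1975: 365 days.
Jan 7, 1975 → Feb 7, 1975: 31 days (January has 31).
Feb 7, 1975 → Mar 7, 1975: 28 days (February has 28).
Mar 7, 1975 → Apr 7, 1975: 31 days (March has 31).
Apr 7, 1975 → May 7, 1975: 30 days (April has 30).
May 7, 1975 → Jun 2, 1975: 26 days.
Total: 511 days.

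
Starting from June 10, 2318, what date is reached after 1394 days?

April 4, 2322

+365 (one year) → Jun 10, 2319 (1029 left).
+366 (one year; includes Feb 29, 2320) → Jun 10, 2320 (663 left).
+365 (one year) → Jun 10, 2321 (298 left).
Jun has 30 days: +21 → Jul 1, 2321 (277 left).
Jul has 31 days: +31 → Aug 1, 2321 (246 left).
Aug has 31 days: +31 → Sep 1, 2321 (215 left).
Sep has 30 days: +30 → Oct 1, 2321 (185 left).
Oct has 31 days: +31 → Nov 1, 2321 (154 left).
Nov has 30 days: +30 → Dec 1, 2321 (124 left).
Dec has 31 days: +31 → Jan 1, 2322 (93 left).
Jan has 31 days: +31 → Feb 1, 2322 (62 left).
Feb has 28 days: +28 → Mar 1, 2322 (34 left).
Mar has 31 days: +31 → Apr 1, 2322 (3 left).
+3 → Apr 4, 2322.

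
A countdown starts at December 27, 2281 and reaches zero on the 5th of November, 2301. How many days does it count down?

Dec 27, 2281 → Dec 27, 2282: 365 days.
Dec 27, 2282 → Dec 27, 2283: 365 days.
Dec 27, 2283 → Dec 27, 2284: 366 days (Feb 29, 2284 is in that span).
Dec 27, 2284 → Dec 27, 2285: 365 days.
Dec 27, 2285 → Dec 27, 2286: 365 days.
Dec 27, 2286 → Dec 27, 2287: 365 days.
Dec 27, 2287 → Dec 27, 2288: 366 days (Feb 29, 2288 is in that span).
Dec 27, 2288 → Dec 27, 2289: 365 days.
Dec 27, 2289 → Dec 27, 2290: 365 days.
Dec 27, 2290 → Dec 27, 2291: 365 days.
Dec 27, 2291 → Dec 27, 2292: 366 days (Feb 29, 2292 is in that span).
Dec 27, 2292 → Dec 27, 2293: 365 days.
Dec 27, 2293 → Dec 27, 2294: 365 days.
Dec 27, 2294 → Dec 27, 2295: 365 days.
Dec 27, 2295 → Dec 27, 2296: 366 days (Feb 29, 2296 is in that span).
Dec 27, 2296 → Dec 27, 2297: 365 days.
Dec 27, 2297 → Dec 27, 2298: 365 days.
Dec 27, 2298 → Dec 27, 2299: 365 days.
Dec 27, 2299 → Dec 27, 2300: 365 days.
Dec 27, 2300 → Jan 27, 2301: 31 days (December has 31).
Jan 27, 2301 → Feb 27, 2301: 31 days (January has 31).
Feb 27, 2301 → Mar 27, 2301: 28 days (February has 28).
Mar 27, 2301 → Apr 27, 2301: 31 days (March has 31).
Apr 27, 2301 → May 27, 2301: 30 days (April has 30).
May 27, 2301 → Jun 27, 2301: 31 days (May has 31).
Jun 27, 2301 → Jul 27, 2301: 30 days (June has 30).
Jul 27, 2301 → Aug 27, 2301: 31 days (July has 31).
Aug 27, 2301 → Sep 27, 2301: 31 days (August has 31).
Sep 27, 2301 → Oct 27, 2301: 30 days (September has 30).
Oct 27, 2301 → Nov 5, 2301: 9 days.
Total: 7252 days.

7252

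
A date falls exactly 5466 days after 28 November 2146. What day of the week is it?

First find the weekday of Nov 28, 2146. Doomsday rule: the anchor day for the 2100s is Sunday. For year 46: 46÷12 = 3 r 10, and 10÷4 = 2, so 3+10+2 = 15.
Sunday + 15 ≡ Monday — that's 2146's doomsday.
In November the doomsday date is Nov 7.
Nov 28 is 21 days after Nov 7; 21 mod 7 = 0, so Monday + 0 = Monday.
5466 mod 7 = 6, so 5466 days after a Monday is Monday + 6 = Sunday.

Sunday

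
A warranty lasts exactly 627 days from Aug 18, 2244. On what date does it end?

+365 (one year) → Aug 18, 2245 (262 left).
Aug has 31 days: +14 → Sep 1, 2245 (248 left).
Sep has 30 days: +30 → Oct 1, 2245 (218 left).
Oct has 31 days: +31 → Nov 1, 2245 (187 left).
Nov has 30 days: +30 → Dec 1, 2245 (157 left).
Dec has 31 days: +31 → Jan 1, 2246 (126 left).
Jan has 31 days: +31 → Feb 1, 2246 (95 left).
Feb has 28 days: +28 → Mar 1, 2246 (67 left).
Mar has 31 days: +31 → Apr 1, 2246 (36 left).
Apr has 30 days: +30 → May 1, 2246 (6 left).
+6 → May 7, 2246.

May 7, 2246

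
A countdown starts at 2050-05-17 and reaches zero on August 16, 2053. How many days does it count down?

1187

May 17, 2050 → May 17, 2051: 365 days.
May 17, 2051 → May 17, 2052: 366 days (Feb 29, 2052 is in that span).
May 17, 2052 → May 17, 2053: 365 days.
May 17, 2053 → Jun 17, 2053: 31 days (May has 31).
Jun 17, 2053 → Jul 17, 2053: 30 days (June has 30).
Jul 17, 2053 → Aug 16, 2053: 30 days.
Total: 1187 days.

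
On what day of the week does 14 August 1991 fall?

Wednesday

Doomsday rule: the anchor day for the 1900s is Wednesday. For year 91: 91÷12 = 7 r 7, and 7÷4 = 1, so 7+7+1 = 15.
Wednesday + 15 ≡ Thursday — that's 1991's doomsday.
In August the doomsday date is Aug 8.
Aug 14 is 6 days after Aug 8; 6 mod 7 = 6, so Thursday + 6 = Wednesday.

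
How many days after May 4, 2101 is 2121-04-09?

May 4, 2101 → May 4, 2102: 365 days.
May 4, 2102 → May 4, 2103: 365 days.
May 4, 2103 → May 4, 2104: 366 days (Feb 29, 2104 is in that span).
May 4, 2104 → May 4, 2105: 365 days.
May 4, 2105 → May 4, 2106: 365 days.
May 4, 2106 → May 4, 2107: 365 days.
May 4, 2107 → May 4, 2108: 366 days (Feb 29, 2108 is in that span).
May 4, 2108 → May 4, 2109: 365 days.
May 4, 2109 → May 4, 2110: 365 days.
May 4, 2110 → May 4, 2111: 365 days.
May 4, 2111 → May 4, 2112: 366 days (Feb 29, 2112 is in that span).
May 4, 2112 → May 4, 2113: 365 days.
May 4, 2113 → May 4, 2114: 365 days.
May 4, 2114 → May 4, 2115: 365 days.
May 4, 2115 → May 4, 2116: 366 days (Feb 29, 2116 is in that span).
May 4, 2116 → May 4, 2117: 365 days.
May 4, 2117 → May 4, 2118: 365 days.
May 4, 2118 → May 4, 2119: 365 days.
May 4, 2119 → May 4, 2120: 366 days (Feb 29, 2120 is in that span).
May 4, 2120 → Jun 4, 2120: 31 days (May has 31).
Jun 4, 2120 → Jul 4, 2120: 30 days (June has 30).
Jul 4, 2120 → Aug 4, 2120: 31 days (July has 31).
Aug 4, 2120 → Sep 4, 2120: 31 days (August has 31).
Sep 4, 2120 → Oct 4, 2120: 30 days (September has 30).
Oct 4, 2120 → Nov 4, 2120: 31 days (October has 31).
Nov 4, 2120 → Dec 4, 2120: 30 days (November has 30).
Dec 4, 2120 → Jan 4, 2121: 31 days (December has 31).
Jan 4, 2121 → Feb 4, 2121: 31 days (January has 31).
Feb 4, 2121 → Mar 4, 2121: 28 days (February has 28).
Mar 4, 2121 → Apr 4, 2121: 31 days (March has 31).
Apr 4, 2121 → Apr 9, 2121: 5 days.
Total: 7280 days.

7280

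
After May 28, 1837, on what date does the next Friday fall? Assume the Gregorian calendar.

May 28, 1837 is a Sunday.
From Sunday to the next Friday is 5 days.
May 28, 1837 + 5 = Jun 2, 1837.

June 2, 1837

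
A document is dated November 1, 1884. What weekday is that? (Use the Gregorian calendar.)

Saturday

Doomsday rule: the anchor day for the 1800s is Friday. For year 84: 84÷12 = 7 r 0, and 0÷4 = 0, so 7+0+0 = 7.
Friday + 7 ≡ Friday — that's 1884's doomsday.
In November the doomsday date is Nov 7.
Nov 1 is 6 days before Nov 7; 6 mod 7 = 6, so Friday − 6 = Saturday.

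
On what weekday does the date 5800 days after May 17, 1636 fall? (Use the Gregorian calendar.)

First find the weekday of May 17, 1636. Doomsday rule: the anchor day for the 1600s is Tuesday. For year 36: 36÷12 = 3 r 0, and 0÷4 = 0, so 3+0+0 = 3.
Tuesday + 3 ≡ Friday — that's 1636's doomsday.
In May the doomsday date is May 9.
May 17 is 8 days after May 9; 8 mod 7 = 1, so Friday + 1 = Saturday.
5800 mod 7 = 4, so 5800 days after a Saturday is Saturday + 4 = Wednesday.

Wednesday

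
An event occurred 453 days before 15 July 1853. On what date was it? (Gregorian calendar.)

−365 (one year) → Jul 15, 1852 (88 left).
−15 → Jun 30, 1852 (end of Jun, 30 days; 73 left).
−30 → May 31, 1852 (end of May, 31 days; 43 left).
−31 → Apr 30, 1852 (end of Apr, 30 days; 12 left).
−12 → Apr 18, 1852.

April 18, 1852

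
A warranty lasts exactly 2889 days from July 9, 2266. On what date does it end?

June 6, 2274

+365 (one year) → Jul 9, 2267 (2524 left).
+366 (one year; includes Feb 29, 2268) → Jul 9, 2268 (2158 left).
+365 (one year) → Jul 9, 2269 (1793 left).
+365 (one year) → Jul 9, 2270 (1428 left).
+365 (one year) → Jul 9, 2271 (1063 left).
+366 (one year; includes Feb 29, 2272) → Jul 9, 2272 (697 left).
+365 (one year) → Jul 9, 2273 (332 left).
Jul has 31 days: +23 → Aug 1, 2273 (309 left).
Aug has 31 days: +31 → Sep 1, 2273 (278 left).
Sep has 30 days: +30 → Oct 1, 2273 (248 left).
Oct has 31 days: +31 → Nov 1, 2273 (217 left).
Nov has 30 days: +30 → Dec 1, 2273 (187 left).
Dec has 31 days: +31 → Jan 1, 2274 (156 left).
Jan has 31 days: +31 → Feb 1, 2274 (125 left).
Feb has 28 days: +28 → Mar 1, 2274 (97 left).
Mar has 31 days: +31 → Apr 1, 2274 (66 left).
Apr has 30 days: +30 → May 1, 2274 (36 left).
May has 31 days: +31 → Jun 1, 2274 (5 left).
+5 → Jun 6, 2274.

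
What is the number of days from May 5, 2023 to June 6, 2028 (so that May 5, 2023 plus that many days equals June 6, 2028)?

May 5, 2023 → May 5, 2024: 366 days (Feb 29, 2024 is in that span).
May 5, 2024 → May 5, 2025: 365 days.
May 5, 2025 → May 5, 2026: 365 days.
May 5, 2026 → May 5, 2027: 365 days.
May 5, 2027 → Jun 5, 2027: 31 days (May has 31).
Jun 5, 2027 → Jul 5, 2027: 30 days (June has 30).
Jul 5, 2027 → Aug 5, 2027: 31 days (July has 31).
Aug 5, 2027 → Sep 5, 2027: 31 days (August has 31).
Sep 5, 2027 → Oct 5, 2027: 30 days (September has 30).
Oct 5, 2027 → Nov 5, 2027: 31 days (October has 31).
Nov 5, 2027 → Dec 5, 2027: 30 days (November has 30).
Dec 5, 2027 → Jan 5, 2028: 31 days (December has 31).
Jan 5, 2028 → Feb 5, 2028: 31 days (January has 31).
Feb 5, 2028 → Mar 5, 2028: 29 days (February has 29).
Mar 5, 2028 → Apr 5, 2028: 31 days (March has 31).
Apr 5, 2028 → May 5, 2028: 30 days (April has 30).
May 5, 2028 → Jun 5, 2028: 31 days (May has 31).
Jun 5, 2028 → Jun 6, 2028: 1 days.
Total: 1859 days.

1859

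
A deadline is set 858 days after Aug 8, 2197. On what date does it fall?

+365 (one year) → Aug 8, 2198 (493 left).
+365 (one year) → Aug 8, 2199 (128 left).
Aug has 31 days: +24 → Sep 1, 2199 (104 left).
Sep has 30 days: +30 → Oct 1, 2199 (74 left).
Oct has 31 days: +31 → Nov 1, 2199 (43 left).
Nov has 30 days: +30 → Dec 1, 2199 (13 left).
+13 → Dec 14, 2199.

December 14, 2199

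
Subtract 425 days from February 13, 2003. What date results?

December 15, 2001

−365 (one year) → Feb 13, 2002 (60 left).
−13 → Jan 31, 2002 (end of Jan, 31 days; 47 left).
−31 → Dec 31, 2001 (end of Dec, 31 days; 16 left).
−16 → Dec 15, 2001.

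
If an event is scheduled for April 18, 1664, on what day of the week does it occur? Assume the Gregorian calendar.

Friday

Doomsday rule: the anchor day for the 1600s is Tuesday. For year 64: 64÷12 = 5 r 4, and 4÷4 = 1, so 5+4+1 = 10.
Tuesday + 10 ≡ Friday — that's 1664's doomsday.
In April the doomsday date is Apr 4.
Apr 18 is 14 days after Apr 4; 14 mod 7 = 0, so Friday + 0 = Friday.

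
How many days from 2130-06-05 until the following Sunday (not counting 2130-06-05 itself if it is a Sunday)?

6

Jun 5, 2130 is a Monday.
From Monday to the next Sunday is 6 days.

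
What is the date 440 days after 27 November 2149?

February 10, 2151

+365 (one year) → Nov 27, 2150 (75 left).
Nov has 30 days: +4 → Dec 1, 2150 (71 left).
Dec has 31 days: +31 → Jan 1, 2151 (40 left).
Jan has 31 days: +31 → Feb 1, 2151 (9 left).
+9 → Feb 10, 2151.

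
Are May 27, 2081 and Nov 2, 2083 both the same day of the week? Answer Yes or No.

Yes

From May 27, 2081 to Nov 2, 2083 is 889 days.
889 mod 7 = 0, so they are the same weekday.
(May 27, 2081 is a Tuesday; Nov 2, 2083 is a Tuesday.)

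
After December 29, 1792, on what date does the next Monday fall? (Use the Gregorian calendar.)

December 31, 1792

Dec 29, 1792 is a Saturday.
From Saturday to the next Monday is 2 days.
Dec 29, 1792 + 2 = Dec 31, 1792.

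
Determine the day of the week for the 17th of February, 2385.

Sunday

Doomsday rule: the anchor day for the 2300s is Wednesday. For year 85: 85÷12 = 7 r 1, and 1÷4 = 0, so 7+1+0 = 8.
Wednesday + 8 ≡ Thursday — that's 2385's doomsday.
In February the doomsday date is Feb 28 (2385 is not a leap year).
Feb 17 is 11 days before Feb 28; 11 mod 7 = 4, so Thursday − 4 = Sunday.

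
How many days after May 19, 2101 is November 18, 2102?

May 19, 2101 → May 19, 2102: 365 days.
May 19, 2102 → Jun 19, 2102: 31 days (May has 31).
Jun 19, 2102 → Jul 19, 2102: 30 days (June has 30).
Jul 19, 2102 → Aug 19, 2102: 31 days (July has 31).
Aug 19, 2102 → Sep 19, 2102: 31 days (August has 31).
Sep 19, 2102 → Oct 19, 2102: 30 days (September has 30).
Oct 19, 2102 → Nov 18, 2102: 30 days.
Total: 548 days.

548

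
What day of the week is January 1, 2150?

Doomsday rule: the anchor day for the 2100s is Sunday. For year 50: 50÷12 = 4 r 2, and 2÷4 = 0, so 4+2+0 = 6.
Sunday + 6 ≡ Saturday — that's 2150's doomsday.
In January the doomsday date is Jan 3 (2150 is not a leap year).
Jan 1 is 2 days before Jan 3; 2 mod 7 = 2, so Saturday − 2 = Thursday.

Thursday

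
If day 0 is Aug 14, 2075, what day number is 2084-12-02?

3398

Aug 14, 2075 → Aug 14, 2076: 366 days (Feb 29, 2076 is in that span).
Aug 14, 2076 → Aug 14, 2077: 365 days.
Aug 14, 2077 → Aug 14, 2078: 365 days.
Aug 14, 2078 → Aug 14, 2079: 365 days.
Aug 14, 2079 → Aug 14, 2080: 366 days (Feb 29, 2080 is in that span).
Aug 14, 2080 → Aug 14, 2081: 365 days.
Aug 14, 2081 → Aug 14, 2082: 365 days.
Aug 14, 2082 → Aug 14, 2083: 365 days.
Aug 14, 2083 → Aug 14, 2084: 366 days (Feb 29, 2084 is in that span).
Aug 14, 2084 → Sep 14, 2084: 31 days (August has 31).
Sep 14, 2084 → Oct 14, 2084: 30 days (September has 30).
Oct 14, 2084 → Nov 14, 2084: 31 days (October has 31).
Nov 14, 2084 → Dec 2, 2084: 18 days.
Total: 3398 days.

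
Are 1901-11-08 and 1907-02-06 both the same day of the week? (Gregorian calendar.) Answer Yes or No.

From Nov 8, 1901 to Feb 6, 1907 is 1916 days.
1916 mod 7 = 5, so they are different weekdays.
(Nov 8, 1901 is a Friday; Feb 6, 1907 is a Wednesday.)

No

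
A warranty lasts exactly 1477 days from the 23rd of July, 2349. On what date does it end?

August 8, 2353

+365 (one year) → Jul 23, 2350 (1112 left).
+365 (one year) → Jul 23, 2351 (747 left).
+366 (one year; includes Feb 29, 2352) → Jul 23, 2352 (381 left).
Jul has 31 days: +9 → Aug 1, 2352 (372 left).
Aug has 31 days: +31 → Sep 1, 2352 (341 left).
Sep has 30 days: +30 → Oct 1, 2352 (311 left).
Oct has 31 days: +31 → Nov 1, 2352 (280 left).
Nov has 30 days: +30 → Dec 1, 2352 (250 left).
Dec has 31 days: +31 → Jan 1, 2353 (219 left).
Jan has 31 days: +31 → Feb 1, 2353 (188 left).
Feb has 28 days: +28 → Mar 1, 2353 (160 left).
Mar has 31 days: +31 → Apr 1, 2353 (129 left).
Apr has 30 days: +30 → May 1, 2353 (99 left).
May has 31 days: +31 → Jun 1, 2353 (68 left).
Jun has 30 days: +30 → Jul 1, 2353 (38 left).
Jul has 31 days: +31 → Aug 1, 2353 (7 left).
+7 → Aug 8, 2353.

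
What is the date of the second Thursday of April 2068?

April 1, 2068 is a Sunday.
The first Thursday is therefore April 5 (4 days later).
The second Thursday is 5 + 1×7 = April 12.

April 12, 2068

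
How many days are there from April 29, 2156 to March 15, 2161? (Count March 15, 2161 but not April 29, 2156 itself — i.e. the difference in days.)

Apr 29, 2156 → Apr 29, 2157: 365 days.
Apr 29, 2157 → Apr 29, 2158: 365 days.
Apr 29, 2158 → Apr 29, 2159: 365 days.
Apr 29, 2159 → Apr 29, 2160: 366 days (Feb 29, 2160 is in that span).
Apr 29, 2160 → May 29, 2160: 30 days (April has 30).
May 29, 2160 → Jun 29, 2160: 31 days (May has 31).
Jun 29, 2160 → Jul 29, 2160: 30 days (June has 30).
Jul 29, 2160 → Aug 29, 2160: 31 days (July has 31).
Aug 29, 2160 → Sep 29, 2160: 31 days (August has 31).
Sep 29, 2160 → Oct 29, 2160: 30 days (September has 30).
Oct 29, 2160 → Nov 29, 2160: 31 days (October has 31).
Nov 29, 2160 → Dec 29, 2160: 30 days (November has 30).
Dec 29, 2160 → Jan 29, 2161: 31 days (December has 31).
Jan 29, 2161 → Feb 28, 2161: 30 days (January has 31).
Feb 28, 2161 → Mar 15, 2161: 15 days.
Total: 1781 days.

1781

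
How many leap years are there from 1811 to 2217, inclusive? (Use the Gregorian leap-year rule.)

Multiples of 4 in [1811,2217]: 102.
Of those, multiples of 100: 4 (not leap unless ÷400).
Multiples of 400: 1.
Leap years = 102 − 4 + 1 = 99.

99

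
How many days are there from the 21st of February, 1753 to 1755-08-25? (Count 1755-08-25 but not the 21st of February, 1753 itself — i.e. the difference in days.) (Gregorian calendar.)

Feb 21, 1753 → Feb 21, 1754: 365 days.
Feb 21, 1754 → Feb 21, 1755: 365 days.
Feb 21, 1755 → Mar 21, 1755: 28 days (February has 28).
Mar 21, 1755 → Apr 21, 1755: 31 days (March has 31).
Apr 21, 1755 → May 21, 1755: 30 days (April has 30).
May 21, 1755 → Jun 21, 1755: 31 days (May has 31).
Jun 21, 1755 → Jul 21, 1755: 30 days (June has 30).
Jul 21, 1755 → Aug 21, 1755: 31 days (July has 31).
Aug 21, 1755 → Aug 25, 1755: 4 days.
Total: 915 days.

915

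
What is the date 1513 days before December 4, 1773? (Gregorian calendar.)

−365 (one year) → Dec 4, 1772 (1148 left).
−366 (one year; includes Feb 29, 1772) → Dec 4, 1771 (782 left).
−365 (one year) → Dec 4, 1770 (417 left).
−365 (one year) → Dec 4, 1769 (52 left).
−4 → Nov 30, 1769 (end of Nov, 30 days; 48 left).
−30 → Oct 31, 1769 (end of Oct, 31 days; 18 left).
−18 → Oct 13, 1769.

October 13, 1769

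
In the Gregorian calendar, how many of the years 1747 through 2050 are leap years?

Multiples of 4 in [1747,2050]: 76.
Of those, multiples of 100: 3 (not leap unless ÷400).
Multiples of 400: 1.
Leap years = 76 − 3 + 1 = 74.

74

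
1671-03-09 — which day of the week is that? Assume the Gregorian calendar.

Doomsday rule: the anchor day for the 1600s is Tuesday. For year 71: 71÷12 = 5 r 11, and 11÷4 = 2, so 5+11+2 = 18.
Tuesday + 18 ≡ Saturday — that's 1671's doomsday.
In March the doomsday date is Mar 14.
Mar 9 is 5 days before Mar 14; 5 mod 7 = 5, so Saturday − 5 = Monday.

Monday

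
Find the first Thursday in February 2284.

February 7, 2284

February 1, 2284 is a Friday.
The first Thursday is therefore February 7 (6 days later).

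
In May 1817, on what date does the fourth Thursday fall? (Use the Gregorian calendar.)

May 22, 1817

May 1, 1817 is a Thursday.
The first Thursday is therefore May 1 (same day).
The fourth Thursday is 1 + 3×7 = May 22.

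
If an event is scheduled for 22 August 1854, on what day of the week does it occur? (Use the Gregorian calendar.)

Tuesday

January 1, 1854 is a Sunday.
Jan 1, 1854 → Feb 1, 1854: 31 days (January has 31).
Feb 1, 1854 → Mar 1, 1854: 28 days (February has 28).
Mar 1, 1854 → Apr 1, 1854: 31 days (March has 31).
Apr 1, 1854 → May 1, 1854: 30 days (April has 30).
May 1, 1854 → Jun 1, 1854: 31 days (May has 31).
Jun 1, 1854 → Jul 1, 1854: 30 days (June has 30).
Jul 1, 1854 → Aug 1, 1854: 31 days (July has 31).
Aug 1, 1854 → Aug 22, 1854: 21 days.
Total: 233 days.
233 mod 7 = 2, so Sunday + 2 = Tuesday.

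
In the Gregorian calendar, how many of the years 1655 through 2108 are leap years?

Multiples of 4 in [1655,2108]: 114.
Of those, multiples of 100: 5 (not leap unless ÷400).
Multiples of 400: 1.
Leap years = 114 − 5 + 1 = 110.

110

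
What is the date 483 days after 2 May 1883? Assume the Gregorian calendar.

+366 (one year; includes Feb 29, 1884) → May 2, 1884 (117 left).
May has 31 days: +30 → Jun 1, 1884 (87 left).
Jun has 30 days: +30 → Jul 1, 1884 (57 left).
Jul has 31 days: +31 → Aug 1, 1884 (26 left).
+26 → Aug 27, 1884.

August 27, 1884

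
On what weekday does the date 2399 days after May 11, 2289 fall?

Thursday

May 11, 2289 is a Saturday.
2399 mod 7 = 5, so 2399 days after a Saturday is Saturday + 5 = Thursday.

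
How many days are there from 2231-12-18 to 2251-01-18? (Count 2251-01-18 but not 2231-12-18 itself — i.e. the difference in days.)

6971

Dec 18, 2231 → Dec 18, 2232: 366 days (Feb 29, 2232 is in that span).
Dec 18, 2232 → Dec 18, 2233: 365 days.
Dec 18, 2233 → Dec 18, 2234: 365 days.
Dec 18, 2234 → Dec 18, 2235: 365 days.
Dec 18, 2235 → Dec 18, 2236: 366 days (Feb 29, 2236 is in that span).
Dec 18, 2236 → Dec 18, 2237: 365 days.
Dec 18, 2237 → Dec 18, 2238: 365 days.
Dec 18, 2238 → Dec 18, 2239: 365 days.
Dec 18, 2239 → Dec 18, 2240: 366 days (Feb 29, 2240 is in that span).
Dec 18, 2240 → Dec 18, 2241: 365 days.
Dec 18, 2241 → Dec 18, 2242: 365 days.
Dec 18, 2242 → Dec 18, 2243: 365 days.
Dec 18, 2243 → Dec 18, 2244: 366 days (Feb 29, 2244 is in that span).
Dec 18, 2244 → Dec 18, 2245: 365 days.
Dec 18, 2245 → Dec 18, 2246: 365 days.
Dec 18, 2246 → Dec 18, 2247: 365 days.
Dec 18, 2247 → Dec 18, 2248: 366 days (Feb 29, 2248 is in that span).
Dec 18, 2248 → Dec 18, 2249: 365 days.
Dec 18, 2249 → Jan 18, 2250: 31 days (December has 31).
Jan 18, 2250 → Feb 18, 2250: 31 days (January has 31).
Feb 18, 2250 → Mar 18, 2250: 28 days (February has 28).
Mar 18, 2250 → Apr 18, 2250: 31 days (March has 31).
Apr 18, 2250 → May 18, 2250: 30 days (April has 30).
May 18, 2250 → Jun 18, 2250: 31 days (May has 31).
Jun 18, 2250 → Jul 18, 2250: 30 days (June has 30).
Jul 18, 2250 → Aug 18, 2250: 31 days (July has 31).
Aug 18, 2250 → Sep 18, 2250: 31 days (August has 31).
Sep 18, 2250 → Oct 18, 2250: 30 days (September has 30).
Oct 18, 2250 → Nov 18, 2250: 31 days (October has 31).
Nov 18, 2250 → Dec 18, 2250: 30 days (November has 30).
Dec 18, 2250 → Jan 18, 2251: 31 days.
Total: 6971 days.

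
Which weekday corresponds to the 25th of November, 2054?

Wednesday

January 1, 2054 is a Thursday.
Jan 1, 2054 → Feb 1, 2054: 31 days (January has 31).
Feb 1, 2054 → Mar 1, 2054: 28 days (February has 28).
Mar 1, 2054 → Apr 1, 2054: 31 days (March has 31).
Apr 1, 2054 → May 1, 2054: 30 days (April has 30).
May 1, 2054 → Jun 1, 2054: 31 days (May has 31).
Jun 1, 2054 → Jul 1, 2054: 30 days (June has 30).
Jul 1, 2054 → Aug 1, 2054: 31 days (July has 31).
Aug 1, 2054 → Sep 1, 2054: 31 days (August has 31).
Sep 1, 2054 → Oct 1, 2054: 30 days (September has 30).
Oct 1, 2054 → Nov 1, 2054: 31 days (October has 31).
Nov 1, 2054 → Nov 25, 2054: 24 days.
Total: 328 days.
328 mod 7 = 6, so Thursday + 6 = Wednesday.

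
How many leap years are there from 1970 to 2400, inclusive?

Multiples of 4 in [1970,2400]: 108.
Of those, multiples of 100: 5 (not leap unless ÷400).
Multiples of 400: 2.
Leap years = 108 − 5 + 2 = 105.

105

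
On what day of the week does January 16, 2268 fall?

Thursday

Doomsday rule: the anchor day for the 2200s is Friday. For year 68: 68÷12 = 5 r 8, and 8÷4 = 2, so 5+8+2 = 15.
Friday + 15 ≡ Saturday — that's 2268's doomsday.
In January the doomsday date is Jan 4 (2268 is a leap year (divisible by 4)).
Jan 16 is 12 days after Jan 4; 12 mod 7 = 5, so Saturday + 5 = Thursday.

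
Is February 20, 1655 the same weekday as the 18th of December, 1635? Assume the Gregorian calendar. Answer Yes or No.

No

From Dec 18, 1635 to Feb 20, 1655 is 7004 days.
7004 mod 7 = 4, so they are different weekdays.
(Dec 18, 1635 is a Tuesday; Feb 20, 1655 is a Saturday.)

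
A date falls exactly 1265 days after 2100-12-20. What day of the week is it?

Dec 20, 2100 is a Monday.
1265 mod 7 = 5, so 1265 days after a Monday is Monday + 5 = Saturday.

Saturday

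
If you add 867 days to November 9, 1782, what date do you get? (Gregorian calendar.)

+365 (one year) → Nov 9, 1783 (502 left).
+366 (one year; includes Feb 29, 1784) → Nov 9, 1784 (136 left).
Nov has 30 days: +22 → Dec 1, 1784 (114 left).
Dec has 31 days: +31 → Jan 1, 1785 (83 left).
Jan has 31 days: +31 → Feb 1, 1785 (52 left).
Feb has 28 days: +28 → Mar 1, 1785 (24 left).
+24 → Mar 25, 1785.

March 25, 1785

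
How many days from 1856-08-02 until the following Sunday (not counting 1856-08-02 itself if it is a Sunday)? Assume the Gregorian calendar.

1

Aug 2, 1856 is a Saturday.
From Saturday to the next Sunday is 1 day.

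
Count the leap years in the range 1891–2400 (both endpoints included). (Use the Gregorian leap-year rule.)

124

Multiples of 4 in [1891,2400]: 128.
Of those, multiples of 100: 6 (not leap unless ÷400).
Multiples of 400: 2.
Leap years = 128 − 6 + 2 = 124.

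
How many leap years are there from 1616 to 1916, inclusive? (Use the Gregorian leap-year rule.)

Multiples of 4 in [1616,1916]: 76.
Of those, multiples of 100: 3 (not leap unless ÷400).
Multiples of 400: 0.
Leap years = 76 − 3 + 0 = 73.

73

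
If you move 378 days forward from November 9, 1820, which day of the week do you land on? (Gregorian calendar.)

First find the weekday of Nov 9, 1820. Doomsday rule: the anchor day for the 1800s is Friday. For year 20: 20÷12 = 1 r 8, and 8÷4 = 2, so 1+8+2 = 11.
Friday + 11 ≡ Tuesday — that's 1820's doomsday.
In November the doomsday date is Nov 7.
Nov 9 is 2 days after Nov 7; 2 mod 7 = 2, so Tuesday + 2 = Thursday.
378 mod 7 = 0, so 378 days after a Thursday is Thursday + 0 = Thursday.

Thursday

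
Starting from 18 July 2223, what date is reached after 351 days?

July 3, 2224

Jul has 31 days: +14 → Aug 1, 2223 (337 left).
Aug has 31 days: +31 → Sep 1, 2223 (306 left).
Sep has 30 days: +30 → Oct 1, 2223 (276 left).
Oct has 31 days: +31 → Nov 1, 2223 (245 left).
Nov has 30 days: +30 → Dec 1, 2223 (215 left).
Dec has 31 days: +31 → Jan 1, 2224 (184 left).
Jan has 31 days: +31 → Feb 1, 2224 (153 left).
Feb has 29 days: +29 → Mar 1, 2224 (124 left).
Mar has 31 days: +31 → Apr 1, 2224 (93 left).
Apr has 30 days: +30 → May 1, 2224 (63 left).
May has 31 days: +31 → Jun 1, 2224 (32 left).
Jun has 30 days: +30 → Jul 1, 2224 (2 left).
+2 → Jul 3, 2224.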